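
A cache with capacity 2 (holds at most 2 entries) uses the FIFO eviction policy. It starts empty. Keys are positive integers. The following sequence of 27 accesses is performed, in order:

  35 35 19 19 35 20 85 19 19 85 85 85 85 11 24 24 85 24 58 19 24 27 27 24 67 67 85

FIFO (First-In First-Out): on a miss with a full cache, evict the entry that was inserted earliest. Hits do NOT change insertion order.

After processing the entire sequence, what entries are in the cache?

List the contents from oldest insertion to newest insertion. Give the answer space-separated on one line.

FIFO simulation (capacity=2):
  1. access 35: MISS. Cache (old->new): [35]
  2. access 35: HIT. Cache (old->new): [35]
  3. access 19: MISS. Cache (old->new): [35 19]
  4. access 19: HIT. Cache (old->new): [35 19]
  5. access 35: HIT. Cache (old->new): [35 19]
  6. access 20: MISS, evict 35. Cache (old->new): [19 20]
  7. access 85: MISS, evict 19. Cache (old->new): [20 85]
  8. access 19: MISS, evict 20. Cache (old->new): [85 19]
  9. access 19: HIT. Cache (old->new): [85 19]
  10. access 85: HIT. Cache (old->new): [85 19]
  11. access 85: HIT. Cache (old->new): [85 19]
  12. access 85: HIT. Cache (old->new): [85 19]
  13. access 85: HIT. Cache (old->new): [85 19]
  14. access 11: MISS, evict 85. Cache (old->new): [19 11]
  15. access 24: MISS, evict 19. Cache (old->new): [11 24]
  16. access 24: HIT. Cache (old->new): [11 24]
  17. access 85: MISS, evict 11. Cache (old->new): [24 85]
  18. access 24: HIT. Cache (old->new): [24 85]
  19. access 58: MISS, evict 24. Cache (old->new): [85 58]
  20. access 19: MISS, evict 85. Cache (old->new): [58 19]
  21. access 24: MISS, evict 58. Cache (old->new): [19 24]
  22. access 27: MISS, evict 19. Cache (old->new): [24 27]
  23. access 27: HIT. Cache (old->new): [24 27]
  24. access 24: HIT. Cache (old->new): [24 27]
  25. access 67: MISS, evict 24. Cache (old->new): [27 67]
  26. access 67: HIT. Cache (old->new): [27 67]
  27. access 85: MISS, evict 27. Cache (old->new): [67 85]
Total: 13 hits, 14 misses, 12 evictions

Answer: 67 85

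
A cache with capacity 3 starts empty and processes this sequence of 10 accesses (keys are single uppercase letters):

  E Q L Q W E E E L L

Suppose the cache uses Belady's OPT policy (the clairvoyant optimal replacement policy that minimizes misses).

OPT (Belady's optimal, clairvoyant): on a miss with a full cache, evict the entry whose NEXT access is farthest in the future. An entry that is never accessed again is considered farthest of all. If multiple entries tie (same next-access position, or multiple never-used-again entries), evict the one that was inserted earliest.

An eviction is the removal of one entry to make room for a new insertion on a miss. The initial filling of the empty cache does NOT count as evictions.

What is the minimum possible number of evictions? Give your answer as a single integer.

OPT (Belady) simulation (capacity=3):
  1. access E: MISS. Cache: [E]
  2. access Q: MISS. Cache: [E Q]
  3. access L: MISS. Cache: [E Q L]
  4. access Q: HIT. Next use of Q: never. Cache: [E Q L]
  5. access W: MISS, evict Q (next use: never). Cache: [E L W]
  6. access E: HIT. Next use of E: step 7. Cache: [E L W]
  7. access E: HIT. Next use of E: step 8. Cache: [E L W]
  8. access E: HIT. Next use of E: never. Cache: [E L W]
  9. access L: HIT. Next use of L: step 10. Cache: [E L W]
  10. access L: HIT. Next use of L: never. Cache: [E L W]
Total: 6 hits, 4 misses, 1 evictions

Answer: 1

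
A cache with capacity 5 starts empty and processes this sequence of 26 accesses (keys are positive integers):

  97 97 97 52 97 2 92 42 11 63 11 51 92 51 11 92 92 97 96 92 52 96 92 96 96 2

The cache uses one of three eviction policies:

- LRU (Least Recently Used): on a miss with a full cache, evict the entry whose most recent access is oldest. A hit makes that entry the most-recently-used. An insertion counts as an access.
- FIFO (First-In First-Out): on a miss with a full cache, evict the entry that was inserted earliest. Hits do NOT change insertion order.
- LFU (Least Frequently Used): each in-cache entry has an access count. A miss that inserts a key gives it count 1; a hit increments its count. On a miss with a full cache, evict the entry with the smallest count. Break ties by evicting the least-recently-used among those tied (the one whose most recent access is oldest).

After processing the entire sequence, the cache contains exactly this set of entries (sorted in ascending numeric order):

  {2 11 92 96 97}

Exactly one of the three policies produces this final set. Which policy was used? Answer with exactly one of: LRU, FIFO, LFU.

Simulating under each policy and comparing final sets:
  LRU: final set = {2 52 92 96 97} -> differs
  FIFO: final set = {2 52 92 96 97} -> differs
  LFU: final set = {2 11 92 96 97} -> MATCHES target
Only LFU produces the target set.

Answer: LFU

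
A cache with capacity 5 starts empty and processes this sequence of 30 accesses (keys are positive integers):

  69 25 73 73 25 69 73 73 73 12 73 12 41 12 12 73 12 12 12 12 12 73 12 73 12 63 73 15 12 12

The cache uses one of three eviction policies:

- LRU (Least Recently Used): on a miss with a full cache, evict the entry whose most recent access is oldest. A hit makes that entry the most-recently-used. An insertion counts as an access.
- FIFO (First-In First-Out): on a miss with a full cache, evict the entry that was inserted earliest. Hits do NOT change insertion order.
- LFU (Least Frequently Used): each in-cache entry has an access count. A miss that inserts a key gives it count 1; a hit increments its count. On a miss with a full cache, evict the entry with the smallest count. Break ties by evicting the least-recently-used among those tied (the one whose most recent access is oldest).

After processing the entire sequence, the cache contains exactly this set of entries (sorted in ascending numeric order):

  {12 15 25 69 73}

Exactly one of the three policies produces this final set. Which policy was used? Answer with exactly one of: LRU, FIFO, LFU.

Simulating under each policy and comparing final sets:
  LRU: final set = {12 15 41 63 73} -> differs
  FIFO: final set = {12 15 41 63 73} -> differs
  LFU: final set = {12 15 25 69 73} -> MATCHES target
Only LFU produces the target set.

Answer: LFU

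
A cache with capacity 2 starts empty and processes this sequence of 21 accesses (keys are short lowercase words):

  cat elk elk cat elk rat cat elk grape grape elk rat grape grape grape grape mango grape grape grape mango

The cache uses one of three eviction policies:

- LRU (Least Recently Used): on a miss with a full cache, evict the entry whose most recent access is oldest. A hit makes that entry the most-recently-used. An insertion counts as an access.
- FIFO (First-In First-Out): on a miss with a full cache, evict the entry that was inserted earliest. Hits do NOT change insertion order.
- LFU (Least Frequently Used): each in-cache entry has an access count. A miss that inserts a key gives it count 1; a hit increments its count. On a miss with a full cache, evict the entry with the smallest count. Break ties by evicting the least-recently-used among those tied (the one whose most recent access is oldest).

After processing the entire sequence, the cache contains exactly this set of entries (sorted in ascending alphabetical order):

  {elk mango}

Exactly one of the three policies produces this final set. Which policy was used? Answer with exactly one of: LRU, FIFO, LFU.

Simulating under each policy and comparing final sets:
  LRU: final set = {grape mango} -> differs
  FIFO: final set = {grape mango} -> differs
  LFU: final set = {elk mango} -> MATCHES target
Only LFU produces the target set.

Answer: LFU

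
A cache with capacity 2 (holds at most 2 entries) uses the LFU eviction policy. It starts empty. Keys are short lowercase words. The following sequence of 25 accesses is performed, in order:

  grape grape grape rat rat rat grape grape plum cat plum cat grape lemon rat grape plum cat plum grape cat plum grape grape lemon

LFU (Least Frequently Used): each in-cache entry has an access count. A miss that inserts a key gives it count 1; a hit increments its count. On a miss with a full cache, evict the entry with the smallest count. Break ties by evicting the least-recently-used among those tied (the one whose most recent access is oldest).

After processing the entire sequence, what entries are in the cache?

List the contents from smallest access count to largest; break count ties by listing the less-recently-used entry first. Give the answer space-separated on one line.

Answer: lemon grape

Derivation:
LFU simulation (capacity=2):
  1. access grape: MISS. Cache: [grape(c=1)]
  2. access grape: HIT, count now 2. Cache: [grape(c=2)]
  3. access grape: HIT, count now 3. Cache: [grape(c=3)]
  4. access rat: MISS. Cache: [rat(c=1) grape(c=3)]
  5. access rat: HIT, count now 2. Cache: [rat(c=2) grape(c=3)]
  6. access rat: HIT, count now 3. Cache: [grape(c=3) rat(c=3)]
  7. access grape: HIT, count now 4. Cache: [rat(c=3) grape(c=4)]
  8. access grape: HIT, count now 5. Cache: [rat(c=3) grape(c=5)]
  9. access plum: MISS, evict rat(c=3). Cache: [plum(c=1) grape(c=5)]
  10. access cat: MISS, evict plum(c=1). Cache: [cat(c=1) grape(c=5)]
  11. access plum: MISS, evict cat(c=1). Cache: [plum(c=1) grape(c=5)]
  12. access cat: MISS, evict plum(c=1). Cache: [cat(c=1) grape(c=5)]
  13. access grape: HIT, count now 6. Cache: [cat(c=1) grape(c=6)]
  14. access lemon: MISS, evict cat(c=1). Cache: [lemon(c=1) grape(c=6)]
  15. access rat: MISS, evict lemon(c=1). Cache: [rat(c=1) grape(c=6)]
  16. access grape: HIT, count now 7. Cache: [rat(c=1) grape(c=7)]
  17. access plum: MISS, evict rat(c=1). Cache: [plum(c=1) grape(c=7)]
  18. access cat: MISS, evict plum(c=1). Cache: [cat(c=1) grape(c=7)]
  19. access plum: MISS, evict cat(c=1). Cache: [plum(c=1) grape(c=7)]
  20. access grape: HIT, count now 8. Cache: [plum(c=1) grape(c=8)]
  21. access cat: MISS, evict plum(c=1). Cache: [cat(c=1) grape(c=8)]
  22. access plum: MISS, evict cat(c=1). Cache: [plum(c=1) grape(c=8)]
  23. access grape: HIT, count now 9. Cache: [plum(c=1) grape(c=9)]
  24. access grape: HIT, count now 10. Cache: [plum(c=1) grape(c=10)]
  25. access lemon: MISS, evict plum(c=1). Cache: [lemon(c=1) grape(c=10)]
Total: 11 hits, 14 misses, 12 evictions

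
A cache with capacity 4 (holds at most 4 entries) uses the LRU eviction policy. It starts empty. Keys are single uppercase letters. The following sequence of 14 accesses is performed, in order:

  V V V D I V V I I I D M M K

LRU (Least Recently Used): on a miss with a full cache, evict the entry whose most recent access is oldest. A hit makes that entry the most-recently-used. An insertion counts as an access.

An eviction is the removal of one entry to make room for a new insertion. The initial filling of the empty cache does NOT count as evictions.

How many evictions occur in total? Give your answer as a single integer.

Answer: 1

Derivation:
LRU simulation (capacity=4):
  1. access V: MISS. Cache (LRU->MRU): [V]
  2. access V: HIT. Cache (LRU->MRU): [V]
  3. access V: HIT. Cache (LRU->MRU): [V]
  4. access D: MISS. Cache (LRU->MRU): [V D]
  5. access I: MISS. Cache (LRU->MRU): [V D I]
  6. access V: HIT. Cache (LRU->MRU): [D I V]
  7. access V: HIT. Cache (LRU->MRU): [D I V]
  8. access I: HIT. Cache (LRU->MRU): [D V I]
  9. access I: HIT. Cache (LRU->MRU): [D V I]
  10. access I: HIT. Cache (LRU->MRU): [D V I]
  11. access D: HIT. Cache (LRU->MRU): [V I D]
  12. access M: MISS. Cache (LRU->MRU): [V I D M]
  13. access M: HIT. Cache (LRU->MRU): [V I D M]
  14. access K: MISS, evict V. Cache (LRU->MRU): [I D M K]
Total: 9 hits, 5 misses, 1 evictions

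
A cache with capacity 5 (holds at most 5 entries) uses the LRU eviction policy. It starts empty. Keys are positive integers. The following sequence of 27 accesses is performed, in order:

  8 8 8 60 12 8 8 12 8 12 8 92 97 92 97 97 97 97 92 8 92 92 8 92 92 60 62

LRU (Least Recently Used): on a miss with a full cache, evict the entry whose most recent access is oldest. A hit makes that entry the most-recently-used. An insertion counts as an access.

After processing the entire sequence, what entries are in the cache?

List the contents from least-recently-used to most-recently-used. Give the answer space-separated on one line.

LRU simulation (capacity=5):
  1. access 8: MISS. Cache (LRU->MRU): [8]
  2. access 8: HIT. Cache (LRU->MRU): [8]
  3. access 8: HIT. Cache (LRU->MRU): [8]
  4. access 60: MISS. Cache (LRU->MRU): [8 60]
  5. access 12: MISS. Cache (LRU->MRU): [8 60 12]
  6. access 8: HIT. Cache (LRU->MRU): [60 12 8]
  7. access 8: HIT. Cache (LRU->MRU): [60 12 8]
  8. access 12: HIT. Cache (LRU->MRU): [60 8 12]
  9. access 8: HIT. Cache (LRU->MRU): [60 12 8]
  10. access 12: HIT. Cache (LRU->MRU): [60 8 12]
  11. access 8: HIT. Cache (LRU->MRU): [60 12 8]
  12. access 92: MISS. Cache (LRU->MRU): [60 12 8 92]
  13. access 97: MISS. Cache (LRU->MRU): [60 12 8 92 97]
  14. access 92: HIT. Cache (LRU->MRU): [60 12 8 97 92]
  15. access 97: HIT. Cache (LRU->MRU): [60 12 8 92 97]
  16. access 97: HIT. Cache (LRU->MRU): [60 12 8 92 97]
  17. access 97: HIT. Cache (LRU->MRU): [60 12 8 92 97]
  18. access 97: HIT. Cache (LRU->MRU): [60 12 8 92 97]
  19. access 92: HIT. Cache (LRU->MRU): [60 12 8 97 92]
  20. access 8: HIT. Cache (LRU->MRU): [60 12 97 92 8]
  21. access 92: HIT. Cache (LRU->MRU): [60 12 97 8 92]
  22. access 92: HIT. Cache (LRU->MRU): [60 12 97 8 92]
  23. access 8: HIT. Cache (LRU->MRU): [60 12 97 92 8]
  24. access 92: HIT. Cache (LRU->MRU): [60 12 97 8 92]
  25. access 92: HIT. Cache (LRU->MRU): [60 12 97 8 92]
  26. access 60: HIT. Cache (LRU->MRU): [12 97 8 92 60]
  27. access 62: MISS, evict 12. Cache (LRU->MRU): [97 8 92 60 62]
Total: 21 hits, 6 misses, 1 evictions

Answer: 97 8 92 60 62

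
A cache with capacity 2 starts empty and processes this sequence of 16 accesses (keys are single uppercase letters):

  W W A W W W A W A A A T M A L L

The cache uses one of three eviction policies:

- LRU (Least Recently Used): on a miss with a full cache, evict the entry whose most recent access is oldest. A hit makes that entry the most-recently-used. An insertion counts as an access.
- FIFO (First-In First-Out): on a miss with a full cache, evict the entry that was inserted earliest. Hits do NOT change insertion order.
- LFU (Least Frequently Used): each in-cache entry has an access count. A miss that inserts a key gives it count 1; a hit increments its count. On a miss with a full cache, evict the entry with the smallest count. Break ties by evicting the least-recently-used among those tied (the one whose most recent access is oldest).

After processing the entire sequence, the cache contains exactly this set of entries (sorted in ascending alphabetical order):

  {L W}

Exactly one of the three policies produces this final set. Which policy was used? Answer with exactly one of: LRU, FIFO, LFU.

Answer: LFU

Derivation:
Simulating under each policy and comparing final sets:
  LRU: final set = {A L} -> differs
  FIFO: final set = {A L} -> differs
  LFU: final set = {L W} -> MATCHES target
Only LFU produces the target set.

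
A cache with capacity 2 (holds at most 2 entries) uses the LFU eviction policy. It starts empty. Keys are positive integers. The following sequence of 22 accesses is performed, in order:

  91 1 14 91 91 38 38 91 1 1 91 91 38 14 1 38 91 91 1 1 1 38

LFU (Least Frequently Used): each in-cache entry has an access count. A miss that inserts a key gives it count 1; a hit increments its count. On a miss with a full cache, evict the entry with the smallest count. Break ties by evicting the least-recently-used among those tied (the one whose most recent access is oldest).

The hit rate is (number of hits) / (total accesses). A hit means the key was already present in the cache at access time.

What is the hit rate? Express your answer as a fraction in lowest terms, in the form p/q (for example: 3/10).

Answer: 5/11

Derivation:
LFU simulation (capacity=2):
  1. access 91: MISS. Cache: [91(c=1)]
  2. access 1: MISS. Cache: [91(c=1) 1(c=1)]
  3. access 14: MISS, evict 91(c=1). Cache: [1(c=1) 14(c=1)]
  4. access 91: MISS, evict 1(c=1). Cache: [14(c=1) 91(c=1)]
  5. access 91: HIT, count now 2. Cache: [14(c=1) 91(c=2)]
  6. access 38: MISS, evict 14(c=1). Cache: [38(c=1) 91(c=2)]
  7. access 38: HIT, count now 2. Cache: [91(c=2) 38(c=2)]
  8. access 91: HIT, count now 3. Cache: [38(c=2) 91(c=3)]
  9. access 1: MISS, evict 38(c=2). Cache: [1(c=1) 91(c=3)]
  10. access 1: HIT, count now 2. Cache: [1(c=2) 91(c=3)]
  11. access 91: HIT, count now 4. Cache: [1(c=2) 91(c=4)]
  12. access 91: HIT, count now 5. Cache: [1(c=2) 91(c=5)]
  13. access 38: MISS, evict 1(c=2). Cache: [38(c=1) 91(c=5)]
  14. access 14: MISS, evict 38(c=1). Cache: [14(c=1) 91(c=5)]
  15. access 1: MISS, evict 14(c=1). Cache: [1(c=1) 91(c=5)]
  16. access 38: MISS, evict 1(c=1). Cache: [38(c=1) 91(c=5)]
  17. access 91: HIT, count now 6. Cache: [38(c=1) 91(c=6)]
  18. access 91: HIT, count now 7. Cache: [38(c=1) 91(c=7)]
  19. access 1: MISS, evict 38(c=1). Cache: [1(c=1) 91(c=7)]
  20. access 1: HIT, count now 2. Cache: [1(c=2) 91(c=7)]
  21. access 1: HIT, count now 3. Cache: [1(c=3) 91(c=7)]
  22. access 38: MISS, evict 1(c=3). Cache: [38(c=1) 91(c=7)]
Total: 10 hits, 12 misses, 10 evictions

Hit rate = 10/22 = 5/11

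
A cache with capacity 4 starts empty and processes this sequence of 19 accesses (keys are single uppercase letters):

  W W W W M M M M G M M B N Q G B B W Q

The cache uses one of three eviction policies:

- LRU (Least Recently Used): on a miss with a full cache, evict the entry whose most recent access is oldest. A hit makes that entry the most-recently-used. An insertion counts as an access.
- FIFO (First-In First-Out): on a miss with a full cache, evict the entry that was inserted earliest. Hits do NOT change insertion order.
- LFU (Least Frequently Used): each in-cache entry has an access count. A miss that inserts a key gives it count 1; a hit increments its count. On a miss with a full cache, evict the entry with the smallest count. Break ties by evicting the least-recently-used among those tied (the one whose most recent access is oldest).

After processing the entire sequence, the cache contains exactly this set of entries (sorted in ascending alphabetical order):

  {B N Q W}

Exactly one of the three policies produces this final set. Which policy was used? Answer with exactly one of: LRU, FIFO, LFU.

Simulating under each policy and comparing final sets:
  LRU: final set = {B G Q W} -> differs
  FIFO: final set = {B N Q W} -> MATCHES target
  LFU: final set = {B M Q W} -> differs
Only FIFO produces the target set.

Answer: FIFO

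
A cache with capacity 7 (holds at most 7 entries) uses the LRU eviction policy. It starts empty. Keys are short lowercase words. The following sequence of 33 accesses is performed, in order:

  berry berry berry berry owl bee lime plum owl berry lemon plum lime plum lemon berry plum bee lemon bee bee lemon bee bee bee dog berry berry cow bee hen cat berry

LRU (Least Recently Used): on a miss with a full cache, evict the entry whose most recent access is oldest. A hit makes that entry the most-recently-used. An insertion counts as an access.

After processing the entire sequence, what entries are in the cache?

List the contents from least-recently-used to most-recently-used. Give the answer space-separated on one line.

LRU simulation (capacity=7):
  1. access berry: MISS. Cache (LRU->MRU): [berry]
  2. access berry: HIT. Cache (LRU->MRU): [berry]
  3. access berry: HIT. Cache (LRU->MRU): [berry]
  4. access berry: HIT. Cache (LRU->MRU): [berry]
  5. access owl: MISS. Cache (LRU->MRU): [berry owl]
  6. access bee: MISS. Cache (LRU->MRU): [berry owl bee]
  7. access lime: MISS. Cache (LRU->MRU): [berry owl bee lime]
  8. access plum: MISS. Cache (LRU->MRU): [berry owl bee lime plum]
  9. access owl: HIT. Cache (LRU->MRU): [berry bee lime plum owl]
  10. access berry: HIT. Cache (LRU->MRU): [bee lime plum owl berry]
  11. access lemon: MISS. Cache (LRU->MRU): [bee lime plum owl berry lemon]
  12. access plum: HIT. Cache (LRU->MRU): [bee lime owl berry lemon plum]
  13. access lime: HIT. Cache (LRU->MRU): [bee owl berry lemon plum lime]
  14. access plum: HIT. Cache (LRU->MRU): [bee owl berry lemon lime plum]
  15. access lemon: HIT. Cache (LRU->MRU): [bee owl berry lime plum lemon]
  16. access berry: HIT. Cache (LRU->MRU): [bee owl lime plum lemon berry]
  17. access plum: HIT. Cache (LRU->MRU): [bee owl lime lemon berry plum]
  18. access bee: HIT. Cache (LRU->MRU): [owl lime lemon berry plum bee]
  19. access lemon: HIT. Cache (LRU->MRU): [owl lime berry plum bee lemon]
  20. access bee: HIT. Cache (LRU->MRU): [owl lime berry plum lemon bee]
  21. access bee: HIT. Cache (LRU->MRU): [owl lime berry plum lemon bee]
  22. access lemon: HIT. Cache (LRU->MRU): [owl lime berry plum bee lemon]
  23. access bee: HIT. Cache (LRU->MRU): [owl lime berry plum lemon bee]
  24. access bee: HIT. Cache (LRU->MRU): [owl lime berry plum lemon bee]
  25. access bee: HIT. Cache (LRU->MRU): [owl lime berry plum lemon bee]
  26. access dog: MISS. Cache (LRU->MRU): [owl lime berry plum lemon bee dog]
  27. access berry: HIT. Cache (LRU->MRU): [owl lime plum lemon bee dog berry]
  28. access berry: HIT. Cache (LRU->MRU): [owl lime plum lemon bee dog berry]
  29. access cow: MISS, evict owl. Cache (LRU->MRU): [lime plum lemon bee dog berry cow]
  30. access bee: HIT. Cache (LRU->MRU): [lime plum lemon dog berry cow bee]
  31. access hen: MISS, evict lime. Cache (LRU->MRU): [plum lemon dog berry cow bee hen]
  32. access cat: MISS, evict plum. Cache (LRU->MRU): [lemon dog berry cow bee hen cat]
  33. access berry: HIT. Cache (LRU->MRU): [lemon dog cow bee hen cat berry]
Total: 23 hits, 10 misses, 3 evictions

Answer: lemon dog cow bee hen cat berry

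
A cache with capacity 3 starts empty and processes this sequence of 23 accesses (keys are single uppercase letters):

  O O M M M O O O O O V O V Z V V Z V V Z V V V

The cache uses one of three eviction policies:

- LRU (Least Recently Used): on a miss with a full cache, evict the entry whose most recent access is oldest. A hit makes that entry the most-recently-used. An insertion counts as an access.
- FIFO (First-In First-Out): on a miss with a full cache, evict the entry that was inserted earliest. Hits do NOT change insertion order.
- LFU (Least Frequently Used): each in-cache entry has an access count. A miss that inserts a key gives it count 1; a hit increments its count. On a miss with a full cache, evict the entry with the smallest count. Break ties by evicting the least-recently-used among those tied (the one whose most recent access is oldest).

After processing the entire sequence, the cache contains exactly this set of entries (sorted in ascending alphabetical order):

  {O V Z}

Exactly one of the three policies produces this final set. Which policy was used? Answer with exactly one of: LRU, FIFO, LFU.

Simulating under each policy and comparing final sets:
  LRU: final set = {O V Z} -> MATCHES target
  FIFO: final set = {M V Z} -> differs
  LFU: final set = {M O V} -> differs
Only LRU produces the target set.

Answer: LRU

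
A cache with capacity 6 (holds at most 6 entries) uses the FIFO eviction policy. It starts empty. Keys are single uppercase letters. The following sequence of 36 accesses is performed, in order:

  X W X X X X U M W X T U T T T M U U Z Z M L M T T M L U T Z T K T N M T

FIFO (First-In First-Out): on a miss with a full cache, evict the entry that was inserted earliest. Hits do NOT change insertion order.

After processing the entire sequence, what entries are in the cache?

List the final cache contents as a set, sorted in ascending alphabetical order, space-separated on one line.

FIFO simulation (capacity=6):
  1. access X: MISS. Cache (old->new): [X]
  2. access W: MISS. Cache (old->new): [X W]
  3. access X: HIT. Cache (old->new): [X W]
  4. access X: HIT. Cache (old->new): [X W]
  5. access X: HIT. Cache (old->new): [X W]
  6. access X: HIT. Cache (old->new): [X W]
  7. access U: MISS. Cache (old->new): [X W U]
  8. access M: MISS. Cache (old->new): [X W U M]
  9. access W: HIT. Cache (old->new): [X W U M]
  10. access X: HIT. Cache (old->new): [X W U M]
  11. access T: MISS. Cache (old->new): [X W U M T]
  12. access U: HIT. Cache (old->new): [X W U M T]
  13. access T: HIT. Cache (old->new): [X W U M T]
  14. access T: HIT. Cache (old->new): [X W U M T]
  15. access T: HIT. Cache (old->new): [X W U M T]
  16. access M: HIT. Cache (old->new): [X W U M T]
  17. access U: HIT. Cache (old->new): [X W U M T]
  18. access U: HIT. Cache (old->new): [X W U M T]
  19. access Z: MISS. Cache (old->new): [X W U M T Z]
  20. access Z: HIT. Cache (old->new): [X W U M T Z]
  21. access M: HIT. Cache (old->new): [X W U M T Z]
  22. access L: MISS, evict X. Cache (old->new): [W U M T Z L]
  23. access M: HIT. Cache (old->new): [W U M T Z L]
  24. access T: HIT. Cache (old->new): [W U M T Z L]
  25. access T: HIT. Cache (old->new): [W U M T Z L]
  26. access M: HIT. Cache (old->new): [W U M T Z L]
  27. access L: HIT. Cache (old->new): [W U M T Z L]
  28. access U: HIT. Cache (old->new): [W U M T Z L]
  29. access T: HIT. Cache (old->new): [W U M T Z L]
  30. access Z: HIT. Cache (old->new): [W U M T Z L]
  31. access T: HIT. Cache (old->new): [W U M T Z L]
  32. access K: MISS, evict W. Cache (old->new): [U M T Z L K]
  33. access T: HIT. Cache (old->new): [U M T Z L K]
  34. access N: MISS, evict U. Cache (old->new): [M T Z L K N]
  35. access M: HIT. Cache (old->new): [M T Z L K N]
  36. access T: HIT. Cache (old->new): [M T Z L K N]
Total: 27 hits, 9 misses, 3 evictions

Answer: K L M N T Z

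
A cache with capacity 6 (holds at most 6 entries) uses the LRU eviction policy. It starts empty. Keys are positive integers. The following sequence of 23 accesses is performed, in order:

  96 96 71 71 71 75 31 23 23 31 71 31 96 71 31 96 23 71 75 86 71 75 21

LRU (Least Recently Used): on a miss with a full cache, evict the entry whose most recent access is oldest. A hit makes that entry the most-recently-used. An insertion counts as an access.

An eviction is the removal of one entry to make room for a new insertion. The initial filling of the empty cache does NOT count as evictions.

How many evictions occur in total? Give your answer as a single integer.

Answer: 1

Derivation:
LRU simulation (capacity=6):
  1. access 96: MISS. Cache (LRU->MRU): [96]
  2. access 96: HIT. Cache (LRU->MRU): [96]
  3. access 71: MISS. Cache (LRU->MRU): [96 71]
  4. access 71: HIT. Cache (LRU->MRU): [96 71]
  5. access 71: HIT. Cache (LRU->MRU): [96 71]
  6. access 75: MISS. Cache (LRU->MRU): [96 71 75]
  7. access 31: MISS. Cache (LRU->MRU): [96 71 75 31]
  8. access 23: MISS. Cache (LRU->MRU): [96 71 75 31 23]
  9. access 23: HIT. Cache (LRU->MRU): [96 71 75 31 23]
  10. access 31: HIT. Cache (LRU->MRU): [96 71 75 23 31]
  11. access 71: HIT. Cache (LRU->MRU): [96 75 23 31 71]
  12. access 31: HIT. Cache (LRU->MRU): [96 75 23 71 31]
  13. access 96: HIT. Cache (LRU->MRU): [75 23 71 31 96]
  14. access 71: HIT. Cache (LRU->MRU): [75 23 31 96 71]
  15. access 31: HIT. Cache (LRU->MRU): [75 23 96 71 31]
  16. access 96: HIT. Cache (LRU->MRU): [75 23 71 31 96]
  17. access 23: HIT. Cache (LRU->MRU): [75 71 31 96 23]
  18. access 71: HIT. Cache (LRU->MRU): [75 31 96 23 71]
  19. access 75: HIT. Cache (LRU->MRU): [31 96 23 71 75]
  20. access 86: MISS. Cache (LRU->MRU): [31 96 23 71 75 86]
  21. access 71: HIT. Cache (LRU->MRU): [31 96 23 75 86 71]
  22. access 75: HIT. Cache (LRU->MRU): [31 96 23 86 71 75]
  23. access 21: MISS, evict 31. Cache (LRU->MRU): [96 23 86 71 75 21]
Total: 16 hits, 7 misses, 1 evictions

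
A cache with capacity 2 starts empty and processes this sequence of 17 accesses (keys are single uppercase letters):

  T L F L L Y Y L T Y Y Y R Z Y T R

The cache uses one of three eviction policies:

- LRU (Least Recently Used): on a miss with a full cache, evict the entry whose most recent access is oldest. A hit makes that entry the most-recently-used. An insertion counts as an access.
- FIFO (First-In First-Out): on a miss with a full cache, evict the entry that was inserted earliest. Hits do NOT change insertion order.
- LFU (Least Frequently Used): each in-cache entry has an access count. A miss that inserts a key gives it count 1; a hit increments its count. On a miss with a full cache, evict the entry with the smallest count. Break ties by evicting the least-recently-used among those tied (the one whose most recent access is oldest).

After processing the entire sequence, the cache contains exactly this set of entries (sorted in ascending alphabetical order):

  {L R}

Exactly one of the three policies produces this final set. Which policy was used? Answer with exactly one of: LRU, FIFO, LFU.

Simulating under each policy and comparing final sets:
  LRU: final set = {R T} -> differs
  FIFO: final set = {R T} -> differs
  LFU: final set = {L R} -> MATCHES target
Only LFU produces the target set.

Answer: LFU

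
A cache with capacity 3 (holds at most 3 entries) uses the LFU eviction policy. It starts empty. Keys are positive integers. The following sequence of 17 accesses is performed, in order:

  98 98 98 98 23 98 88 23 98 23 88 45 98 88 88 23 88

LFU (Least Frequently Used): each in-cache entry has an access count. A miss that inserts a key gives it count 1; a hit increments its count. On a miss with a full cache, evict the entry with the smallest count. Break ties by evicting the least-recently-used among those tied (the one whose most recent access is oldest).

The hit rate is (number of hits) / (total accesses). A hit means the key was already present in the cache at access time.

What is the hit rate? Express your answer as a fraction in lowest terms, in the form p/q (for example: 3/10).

Answer: 12/17

Derivation:
LFU simulation (capacity=3):
  1. access 98: MISS. Cache: [98(c=1)]
  2. access 98: HIT, count now 2. Cache: [98(c=2)]
  3. access 98: HIT, count now 3. Cache: [98(c=3)]
  4. access 98: HIT, count now 4. Cache: [98(c=4)]
  5. access 23: MISS. Cache: [23(c=1) 98(c=4)]
  6. access 98: HIT, count now 5. Cache: [23(c=1) 98(c=5)]
  7. access 88: MISS. Cache: [23(c=1) 88(c=1) 98(c=5)]
  8. access 23: HIT, count now 2. Cache: [88(c=1) 23(c=2) 98(c=5)]
  9. access 98: HIT, count now 6. Cache: [88(c=1) 23(c=2) 98(c=6)]
  10. access 23: HIT, count now 3. Cache: [88(c=1) 23(c=3) 98(c=6)]
  11. access 88: HIT, count now 2. Cache: [88(c=2) 23(c=3) 98(c=6)]
  12. access 45: MISS, evict 88(c=2). Cache: [45(c=1) 23(c=3) 98(c=6)]
  13. access 98: HIT, count now 7. Cache: [45(c=1) 23(c=3) 98(c=7)]
  14. access 88: MISS, evict 45(c=1). Cache: [88(c=1) 23(c=3) 98(c=7)]
  15. access 88: HIT, count now 2. Cache: [88(c=2) 23(c=3) 98(c=7)]
  16. access 23: HIT, count now 4. Cache: [88(c=2) 23(c=4) 98(c=7)]
  17. access 88: HIT, count now 3. Cache: [88(c=3) 23(c=4) 98(c=7)]
Total: 12 hits, 5 misses, 2 evictions

Hit rate = 12/17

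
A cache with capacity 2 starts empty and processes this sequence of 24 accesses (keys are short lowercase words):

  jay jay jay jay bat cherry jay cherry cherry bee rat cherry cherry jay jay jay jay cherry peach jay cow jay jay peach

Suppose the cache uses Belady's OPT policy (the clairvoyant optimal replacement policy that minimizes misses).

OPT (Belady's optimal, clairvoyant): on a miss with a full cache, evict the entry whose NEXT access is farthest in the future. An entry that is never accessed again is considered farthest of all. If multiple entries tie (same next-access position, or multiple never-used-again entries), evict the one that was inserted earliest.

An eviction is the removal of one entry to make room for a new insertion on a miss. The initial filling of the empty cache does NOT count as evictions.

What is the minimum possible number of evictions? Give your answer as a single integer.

Answer: 7

Derivation:
OPT (Belady) simulation (capacity=2):
  1. access jay: MISS. Cache: [jay]
  2. access jay: HIT. Next use of jay: step 3. Cache: [jay]
  3. access jay: HIT. Next use of jay: step 4. Cache: [jay]
  4. access jay: HIT. Next use of jay: step 7. Cache: [jay]
  5. access bat: MISS. Cache: [jay bat]
  6. access cherry: MISS, evict bat (next use: never). Cache: [jay cherry]
  7. access jay: HIT. Next use of jay: step 14. Cache: [jay cherry]
  8. access cherry: HIT. Next use of cherry: step 9. Cache: [jay cherry]
  9. access cherry: HIT. Next use of cherry: step 12. Cache: [jay cherry]
  10. access bee: MISS, evict jay (next use: step 14). Cache: [cherry bee]
  11. access rat: MISS, evict bee (next use: never). Cache: [cherry rat]
  12. access cherry: HIT. Next use of cherry: step 13. Cache: [cherry rat]
  13. access cherry: HIT. Next use of cherry: step 18. Cache: [cherry rat]
  14. access jay: MISS, evict rat (next use: never). Cache: [cherry jay]
  15. access jay: HIT. Next use of jay: step 16. Cache: [cherry jay]
  16. access jay: HIT. Next use of jay: step 17. Cache: [cherry jay]
  17. access jay: HIT. Next use of jay: step 20. Cache: [cherry jay]
  18. access cherry: HIT. Next use of cherry: never. Cache: [cherry jay]
  19. access peach: MISS, evict cherry (next use: never). Cache: [jay peach]
  20. access jay: HIT. Next use of jay: step 22. Cache: [jay peach]
  21. access cow: MISS, evict peach (next use: step 24). Cache: [jay cow]
  22. access jay: HIT. Next use of jay: step 23. Cache: [jay cow]
  23. access jay: HIT. Next use of jay: never. Cache: [jay cow]
  24. access peach: MISS, evict jay (next use: never). Cache: [cow peach]
Total: 15 hits, 9 misses, 7 evictions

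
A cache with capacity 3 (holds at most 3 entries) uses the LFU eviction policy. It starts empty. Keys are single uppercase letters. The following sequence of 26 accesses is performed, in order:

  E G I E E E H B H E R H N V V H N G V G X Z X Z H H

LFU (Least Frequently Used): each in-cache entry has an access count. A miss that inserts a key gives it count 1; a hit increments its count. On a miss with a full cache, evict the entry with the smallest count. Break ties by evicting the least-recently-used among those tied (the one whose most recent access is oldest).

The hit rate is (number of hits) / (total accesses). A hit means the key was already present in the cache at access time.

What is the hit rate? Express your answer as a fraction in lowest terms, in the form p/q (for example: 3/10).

Answer: 5/13

Derivation:
LFU simulation (capacity=3):
  1. access E: MISS. Cache: [E(c=1)]
  2. access G: MISS. Cache: [E(c=1) G(c=1)]
  3. access I: MISS. Cache: [E(c=1) G(c=1) I(c=1)]
  4. access E: HIT, count now 2. Cache: [G(c=1) I(c=1) E(c=2)]
  5. access E: HIT, count now 3. Cache: [G(c=1) I(c=1) E(c=3)]
  6. access E: HIT, count now 4. Cache: [G(c=1) I(c=1) E(c=4)]
  7. access H: MISS, evict G(c=1). Cache: [I(c=1) H(c=1) E(c=4)]
  8. access B: MISS, evict I(c=1). Cache: [H(c=1) B(c=1) E(c=4)]
  9. access H: HIT, count now 2. Cache: [B(c=1) H(c=2) E(c=4)]
  10. access E: HIT, count now 5. Cache: [B(c=1) H(c=2) E(c=5)]
  11. access R: MISS, evict B(c=1). Cache: [R(c=1) H(c=2) E(c=5)]
  12. access H: HIT, count now 3. Cache: [R(c=1) H(c=3) E(c=5)]
  13. access N: MISS, evict R(c=1). Cache: [N(c=1) H(c=3) E(c=5)]
  14. access V: MISS, evict N(c=1). Cache: [V(c=1) H(c=3) E(c=5)]
  15. access V: HIT, count now 2. Cache: [V(c=2) H(c=3) E(c=5)]
  16. access H: HIT, count now 4. Cache: [V(c=2) H(c=4) E(c=5)]
  17. access N: MISS, evict V(c=2). Cache: [N(c=1) H(c=4) E(c=5)]
  18. access G: MISS, evict N(c=1). Cache: [G(c=1) H(c=4) E(c=5)]
  19. access V: MISS, evict G(c=1). Cache: [V(c=1) H(c=4) E(c=5)]
  20. access G: MISS, evict V(c=1). Cache: [G(c=1) H(c=4) E(c=5)]
  21. access X: MISS, evict G(c=1). Cache: [X(c=1) H(c=4) E(c=5)]
  22. access Z: MISS, evict X(c=1). Cache: [Z(c=1) H(c=4) E(c=5)]
  23. access X: MISS, evict Z(c=1). Cache: [X(c=1) H(c=4) E(c=5)]
  24. access Z: MISS, evict X(c=1). Cache: [Z(c=1) H(c=4) E(c=5)]
  25. access H: HIT, count now 5. Cache: [Z(c=1) E(c=5) H(c=5)]
  26. access H: HIT, count now 6. Cache: [Z(c=1) E(c=5) H(c=6)]
Total: 10 hits, 16 misses, 13 evictions

Hit rate = 10/26 = 5/13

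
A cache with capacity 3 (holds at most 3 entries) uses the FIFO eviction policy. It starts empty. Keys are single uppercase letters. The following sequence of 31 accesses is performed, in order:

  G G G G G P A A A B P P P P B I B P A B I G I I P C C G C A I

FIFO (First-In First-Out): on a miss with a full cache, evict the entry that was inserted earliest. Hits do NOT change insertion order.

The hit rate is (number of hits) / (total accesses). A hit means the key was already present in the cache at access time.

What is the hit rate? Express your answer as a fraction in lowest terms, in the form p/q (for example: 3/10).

FIFO simulation (capacity=3):
  1. access G: MISS. Cache (old->new): [G]
  2. access G: HIT. Cache (old->new): [G]
  3. access G: HIT. Cache (old->new): [G]
  4. access G: HIT. Cache (old->new): [G]
  5. access G: HIT. Cache (old->new): [G]
  6. access P: MISS. Cache (old->new): [G P]
  7. access A: MISS. Cache (old->new): [G P A]
  8. access A: HIT. Cache (old->new): [G P A]
  9. access A: HIT. Cache (old->new): [G P A]
  10. access B: MISS, evict G. Cache (old->new): [P A B]
  11. access P: HIT. Cache (old->new): [P A B]
  12. access P: HIT. Cache (old->new): [P A B]
  13. access P: HIT. Cache (old->new): [P A B]
  14. access P: HIT. Cache (old->new): [P A B]
  15. access B: HIT. Cache (old->new): [P A B]
  16. access I: MISS, evict P. Cache (old->new): [A B I]
  17. access B: HIT. Cache (old->new): [A B I]
  18. access P: MISS, evict A. Cache (old->new): [B I P]
  19. access A: MISS, evict B. Cache (old->new): [I P A]
  20. access B: MISS, evict I. Cache (old->new): [P A B]
  21. access I: MISS, evict P. Cache (old->new): [A B I]
  22. access G: MISS, evict A. Cache (old->new): [B I G]
  23. access I: HIT. Cache (old->new): [B I G]
  24. access I: HIT. Cache (old->new): [B I G]
  25. access P: MISS, evict B. Cache (old->new): [I G P]
  26. access C: MISS, evict I. Cache (old->new): [G P C]
  27. access C: HIT. Cache (old->new): [G P C]
  28. access G: HIT. Cache (old->new): [G P C]
  29. access C: HIT. Cache (old->new): [G P C]
  30. access A: MISS, evict G. Cache (old->new): [P C A]
  31. access I: MISS, evict P. Cache (old->new): [C A I]
Total: 17 hits, 14 misses, 11 evictions

Hit rate = 17/31

Answer: 17/31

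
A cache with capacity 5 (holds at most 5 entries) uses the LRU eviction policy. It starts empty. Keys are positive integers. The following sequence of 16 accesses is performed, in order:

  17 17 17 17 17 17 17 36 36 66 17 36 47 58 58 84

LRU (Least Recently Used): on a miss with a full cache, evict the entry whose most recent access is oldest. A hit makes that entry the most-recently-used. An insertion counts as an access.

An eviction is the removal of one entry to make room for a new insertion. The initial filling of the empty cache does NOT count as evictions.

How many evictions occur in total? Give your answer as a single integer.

Answer: 1

Derivation:
LRU simulation (capacity=5):
  1. access 17: MISS. Cache (LRU->MRU): [17]
  2. access 17: HIT. Cache (LRU->MRU): [17]
  3. access 17: HIT. Cache (LRU->MRU): [17]
  4. access 17: HIT. Cache (LRU->MRU): [17]
  5. access 17: HIT. Cache (LRU->MRU): [17]
  6. access 17: HIT. Cache (LRU->MRU): [17]
  7. access 17: HIT. Cache (LRU->MRU): [17]
  8. access 36: MISS. Cache (LRU->MRU): [17 36]
  9. access 36: HIT. Cache (LRU->MRU): [17 36]
  10. access 66: MISS. Cache (LRU->MRU): [17 36 66]
  11. access 17: HIT. Cache (LRU->MRU): [36 66 17]
  12. access 36: HIT. Cache (LRU->MRU): [66 17 36]
  13. access 47: MISS. Cache (LRU->MRU): [66 17 36 47]
  14. access 58: MISS. Cache (LRU->MRU): [66 17 36 47 58]
  15. access 58: HIT. Cache (LRU->MRU): [66 17 36 47 58]
  16. access 84: MISS, evict 66. Cache (LRU->MRU): [17 36 47 58 84]
Total: 10 hits, 6 misses, 1 evictions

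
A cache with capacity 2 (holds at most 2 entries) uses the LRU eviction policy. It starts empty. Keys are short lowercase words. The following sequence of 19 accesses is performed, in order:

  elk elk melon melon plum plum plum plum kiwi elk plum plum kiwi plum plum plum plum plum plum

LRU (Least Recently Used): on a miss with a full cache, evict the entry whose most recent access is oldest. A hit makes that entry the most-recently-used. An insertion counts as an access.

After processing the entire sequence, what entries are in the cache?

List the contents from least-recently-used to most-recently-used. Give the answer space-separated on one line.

Answer: kiwi plum

Derivation:
LRU simulation (capacity=2):
  1. access elk: MISS. Cache (LRU->MRU): [elk]
  2. access elk: HIT. Cache (LRU->MRU): [elk]
  3. access melon: MISS. Cache (LRU->MRU): [elk melon]
  4. access melon: HIT. Cache (LRU->MRU): [elk melon]
  5. access plum: MISS, evict elk. Cache (LRU->MRU): [melon plum]
  6. access plum: HIT. Cache (LRU->MRU): [melon plum]
  7. access plum: HIT. Cache (LRU->MRU): [melon plum]
  8. access plum: HIT. Cache (LRU->MRU): [melon plum]
  9. access kiwi: MISS, evict melon. Cache (LRU->MRU): [plum kiwi]
  10. access elk: MISS, evict plum. Cache (LRU->MRU): [kiwi elk]
  11. access plum: MISS, evict kiwi. Cache (LRU->MRU): [elk plum]
  12. access plum: HIT. Cache (LRU->MRU): [elk plum]
  13. access kiwi: MISS, evict elk. Cache (LRU->MRU): [plum kiwi]
  14. access plum: HIT. Cache (LRU->MRU): [kiwi plum]
  15. access plum: HIT. Cache (LRU->MRU): [kiwi plum]
  16. access plum: HIT. Cache (LRU->MRU): [kiwi plum]
  17. access plum: HIT. Cache (LRU->MRU): [kiwi plum]
  18. access plum: HIT. Cache (LRU->MRU): [kiwi plum]
  19. access plum: HIT. Cache (LRU->MRU): [kiwi plum]
Total: 12 hits, 7 misses, 5 evictions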